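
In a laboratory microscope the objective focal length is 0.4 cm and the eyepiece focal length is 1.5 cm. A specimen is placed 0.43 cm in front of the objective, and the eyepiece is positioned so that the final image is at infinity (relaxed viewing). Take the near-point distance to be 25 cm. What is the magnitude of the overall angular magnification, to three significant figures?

Objective: 1/d_i = 1/f_obj - 1/d_o = 1/0.4 - 1/0.43 = 0.17442 cm^-1, so d_i = 5.733 cm.
m_obj = -d_i/d_o = -5.733/0.43 = -13.333.
Eyepiece angular magnification (image at infinity): M_eye = D/f_e = 25/1.5 = 16.667.
Overall M = m_obj x M_eye = (-13.333)(16.667) = -222.22.
|M| = 222.22.

222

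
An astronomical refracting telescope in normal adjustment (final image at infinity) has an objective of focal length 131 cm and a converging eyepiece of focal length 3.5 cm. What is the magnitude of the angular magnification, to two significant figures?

37

|M| = f_obj/|f_eye| = 131/3.5 = 37.429.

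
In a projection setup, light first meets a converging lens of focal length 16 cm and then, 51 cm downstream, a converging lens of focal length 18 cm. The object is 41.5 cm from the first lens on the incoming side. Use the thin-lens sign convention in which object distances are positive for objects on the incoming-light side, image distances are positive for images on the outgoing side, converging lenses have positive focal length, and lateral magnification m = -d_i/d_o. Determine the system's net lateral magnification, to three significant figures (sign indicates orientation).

Lens 1: 1/d_i1 = 1/f_1 - 1/d_o1 = 1/16 - 1/41.5 = 0.03840 cm^-1, so d_i1 = 26.039 cm.
m_1 = -(26.039)/41.5 = -0.6275.
The intermediate image is 26.039 cm to the right of lens 1, so d_o2 = L - d_i1 = 51 - 26.039 = 24.961 cm.
Lens 2: 1/d_i2 = 1/f_2 - 1/d_o2 = 1/18 - 1/(24.961) = 0.01549 cm^-1, so d_i2 = 64.546 cm.
m_2 = -(64.546)/(24.961) = -2.5859.
Total m = m_1 x m_2 = (-0.6275)(-2.5859) = 1.6225.

1.62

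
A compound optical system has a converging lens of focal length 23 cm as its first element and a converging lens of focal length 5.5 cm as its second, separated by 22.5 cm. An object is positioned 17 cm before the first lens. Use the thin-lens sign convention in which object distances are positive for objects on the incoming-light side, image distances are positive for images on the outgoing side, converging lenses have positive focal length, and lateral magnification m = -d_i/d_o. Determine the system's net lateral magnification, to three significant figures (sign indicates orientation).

Lens 1: 1/d_i1 = 1/f_1 - 1/d_o1 = 1/23 - 1/17 = -0.01535 cm^-1, so d_i1 = -65.167 cm.
m_1 = -(-65.167)/17 = 3.8333.
With d_i1 < 0 the first image is virtual and lies on the object side; the object distance for lens 2 is d_o2 = 22.5 - (-65.167) = 87.667 cm.
Lens 2: 1/d_i2 = 1/f_2 - 1/d_o2 = 1/5.5 - 1/(87.667) = 0.17041 cm^-1, so d_i2 = 5.868 cm.
m_2 = -(5.868)/(87.667) = -0.0669.
The system's lateral magnification is m_1 m_2 = (3.8333)(-0.0669) = -0.2566.

-0.257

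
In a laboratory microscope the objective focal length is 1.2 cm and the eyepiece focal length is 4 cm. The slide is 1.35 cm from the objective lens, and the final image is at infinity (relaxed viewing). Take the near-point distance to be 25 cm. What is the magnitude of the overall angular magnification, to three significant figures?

Objective: 1/d_i = 1/f_obj - 1/d_o = 1/1.2 - 1/1.35 = 0.09259 cm^-1, so d_i = 10.800 cm.
m_obj = -d_i/d_o = -10.800/1.35 = -8.000.
Eyepiece angular magnification (image at infinity): M_eye = D/f_e = 25/4 = 6.250.
Overall M = m_obj x M_eye = (-8.000)(6.250) = -50.00.
|M| = 50.00.

50.0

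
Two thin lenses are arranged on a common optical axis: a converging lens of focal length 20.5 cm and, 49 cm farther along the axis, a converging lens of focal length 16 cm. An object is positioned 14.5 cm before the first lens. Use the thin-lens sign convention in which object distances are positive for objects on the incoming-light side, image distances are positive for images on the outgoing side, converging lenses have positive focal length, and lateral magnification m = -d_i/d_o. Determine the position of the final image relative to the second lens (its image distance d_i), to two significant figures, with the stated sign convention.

19 cm

Applying the thin-lens equation to the first lens, 1/20.5 = 1/14.5 + 1/d_i1, which gives d_i1 = -49.542 cm.
The intermediate image is virtual, 49.542 cm to the left of lens 1, so d_o2 = L - d_i1 = 49 - (-49.542) = 98.542 cm.
Applying the thin-lens equation again with f_2 = 16 cm and d_o2 = 98.542 cm gives d_i2 = 19.101 cm.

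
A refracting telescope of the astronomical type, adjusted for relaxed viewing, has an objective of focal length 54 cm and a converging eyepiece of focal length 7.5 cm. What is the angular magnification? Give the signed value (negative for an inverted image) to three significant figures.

M = -f_obj/f_eye = -54/(7.5) = -7.200.

-7.20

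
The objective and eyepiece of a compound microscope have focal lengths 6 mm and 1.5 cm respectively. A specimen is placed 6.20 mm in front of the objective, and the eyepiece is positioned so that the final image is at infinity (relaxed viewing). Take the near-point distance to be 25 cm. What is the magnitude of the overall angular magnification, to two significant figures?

Convert to cm: f_obj = 6 mm = 0.6 cm; d_o = 6.20 mm = 0.62 cm.
Objective: 1/d_i = 1/f_obj - 1/d_o = 1/0.6 - 1/0.62 = 0.05376 cm^-1, so d_i = 18.600 cm.
m_obj = -d_i/d_o = -18.600/0.62 = -30.000.
Eyepiece angular magnification (image at infinity): M_eye = D/f_e = 25/1.5 = 16.667.
Overall M = m_obj x M_eye = (-30.000)(16.667) = -500.00.
|M| = 500.00.

500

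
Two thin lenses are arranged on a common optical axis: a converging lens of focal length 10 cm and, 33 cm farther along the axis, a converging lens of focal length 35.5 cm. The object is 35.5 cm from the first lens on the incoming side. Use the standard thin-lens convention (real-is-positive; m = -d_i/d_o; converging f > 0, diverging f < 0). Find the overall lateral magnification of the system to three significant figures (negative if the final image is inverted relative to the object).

First lens: d_i1 = 1/(1/10 - 1/35.5) = 13.922 cm.
m_1 = -(13.922)/35.5 = -0.3922.
That image sits 19.078 cm in front of the second lens, so d_o2 = 19.078 cm.
Second lens: d_i2 = 1/(1/35.5 - 1/(19.078)) = -41.244 cm.
m_2 = -(-41.244)/(19.078) = 2.1618.
Overall magnification: m = m_1 m_2 = -0.8478.

-0.848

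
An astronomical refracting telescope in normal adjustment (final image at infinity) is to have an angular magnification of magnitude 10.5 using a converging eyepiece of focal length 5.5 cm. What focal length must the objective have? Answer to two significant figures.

|M| = f_obj/|f_eye|, so f_obj = |M| x |f_eye| = 10.5 x 5.5 = 57.750 cm.

58 cm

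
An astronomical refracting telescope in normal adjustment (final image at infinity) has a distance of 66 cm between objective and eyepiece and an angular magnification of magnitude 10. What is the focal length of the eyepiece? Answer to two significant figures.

In normal adjustment the tube length equals f_obj + f_eye and |M| = f_obj/f_eye.
So f_obj = 10 f_eye and 10 f_eye + f_eye = 66 cm, giving f_eye = 66/11 = 6.000 cm and f_obj = 60.000 cm.

6.0 cm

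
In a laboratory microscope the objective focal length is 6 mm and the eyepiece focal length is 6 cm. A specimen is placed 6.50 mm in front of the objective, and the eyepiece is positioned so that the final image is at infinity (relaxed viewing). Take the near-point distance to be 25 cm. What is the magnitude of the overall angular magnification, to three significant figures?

50.0

Convert to cm: f_obj = 6 mm = 0.6 cm; d_o = 6.50 mm = 0.65 cm.
Objective: 1/d_i = 1/f_obj - 1/d_o = 1/0.6 - 1/0.65 = 0.12821 cm^-1, so d_i = 7.800 cm.
m_obj = -d_i/d_o = -7.800/0.65 = -12.000.
Eyepiece angular magnification (image at infinity): M_eye = D/f_e = 25/6 = 4.167.
Overall M = m_obj x M_eye = (-12.000)(4.167) = -50.00.
|M| = 50.00.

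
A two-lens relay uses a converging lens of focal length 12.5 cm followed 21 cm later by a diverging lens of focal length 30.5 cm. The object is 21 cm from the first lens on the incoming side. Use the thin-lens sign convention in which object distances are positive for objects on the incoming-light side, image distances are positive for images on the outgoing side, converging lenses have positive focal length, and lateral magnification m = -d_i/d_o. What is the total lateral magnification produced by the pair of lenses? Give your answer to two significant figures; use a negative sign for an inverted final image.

First lens: d_i1 = 1/(1/12.5 - 1/21) = 30.882 cm.
m_1 = -(30.882)/21 = -1.4706.
This image would form 30.882 cm past lens 1, i.e. 9.882 cm beyond lens 2, so it is a virtual object for lens 2: d_o2 = 21 - 30.882 = -9.882 cm.
Second lens: d_i2 = 1/(1/(-30.5) - 1/(-9.882)) = 14.619 cm.
m_2 = -(14.619)/(-9.882) = 1.4793.
The system's lateral magnification is m_1 m_2 = (-1.4706)(1.4793) = -2.1755.

-2.2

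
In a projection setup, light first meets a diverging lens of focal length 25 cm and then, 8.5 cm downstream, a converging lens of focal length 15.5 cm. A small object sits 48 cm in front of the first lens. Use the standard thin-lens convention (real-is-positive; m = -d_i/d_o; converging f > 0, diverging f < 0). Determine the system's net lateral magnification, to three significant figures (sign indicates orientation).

-0.562

Applying the thin-lens equation to the first lens, 1/(-25) = 1/48 + 1/d_i1, which gives d_i1 = -16.438 cm.
Its lateral magnification is m_1 = -d_i1/d_o1 = -(-16.438)/48 = 0.3425.
The intermediate image is virtual, 16.438 cm to the left of lens 1, so d_o2 = L - d_i1 = 8.5 - (-16.438) = 24.938 cm.
Applying the thin-lens equation again with f_2 = 15.5 cm and d_o2 = 24.938 cm gives d_i2 = 40.955 cm.
m_2 = -(40.955)/(24.938) = -1.6422.
Total m = m_1 x m_2 = (0.3425)(-1.6422) = -0.5624.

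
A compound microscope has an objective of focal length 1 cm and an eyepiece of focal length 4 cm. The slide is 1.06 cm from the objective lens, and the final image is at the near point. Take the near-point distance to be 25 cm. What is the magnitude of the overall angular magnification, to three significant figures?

121

Objective: 1/d_i = 1/f_obj - 1/d_o = 1/1 - 1/1.06 = 0.05660 cm^-1, so d_i = 17.667 cm.
m_obj = -d_i/d_o = -17.667/1.06 = -16.667.
Eyepiece angular magnification (image at near point): M_eye = 1 + D/f_e = 1 + 25/4 = 7.250.
Overall M = m_obj x M_eye = (-16.667)(7.250) = -120.83.
|M| = 120.83.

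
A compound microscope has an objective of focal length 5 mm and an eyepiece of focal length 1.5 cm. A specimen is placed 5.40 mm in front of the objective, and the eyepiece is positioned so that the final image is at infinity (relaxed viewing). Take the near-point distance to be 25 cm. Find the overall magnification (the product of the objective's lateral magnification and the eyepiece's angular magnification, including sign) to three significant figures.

Convert to cm: f_obj = 5 mm = 0.5 cm; d_o = 5.40 mm = 0.54 cm.
Objective: 1/d_i = 1/f_obj - 1/d_o = 1/0.5 - 1/0.54 = 0.14815 cm^-1, so d_i = 6.750 cm.
m_obj = -d_i/d_o = -6.750/0.54 = -12.500.
Eyepiece angular magnification (image at infinity): M_eye = D/f_e = 25/1.5 = 16.667.
Overall M = m_obj x M_eye = (-12.500)(16.667) = -208.33.

-208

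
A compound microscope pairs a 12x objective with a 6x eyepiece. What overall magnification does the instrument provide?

72

The overall magnification of a compound microscope is the product of the objective and eyepiece magnifications:
M = M_obj x M_eye = 12 x 6 = 72.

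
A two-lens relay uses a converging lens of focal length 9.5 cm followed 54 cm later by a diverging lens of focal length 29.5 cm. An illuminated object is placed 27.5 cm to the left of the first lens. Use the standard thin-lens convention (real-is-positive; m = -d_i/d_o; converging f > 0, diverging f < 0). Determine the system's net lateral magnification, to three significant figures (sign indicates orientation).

First lens: d_i1 = 1/(1/9.5 - 1/27.5) = 14.514 cm.
m_1 = -(14.514)/27.5 = -0.5278.
That image sits 39.486 cm in front of the second lens, so d_o2 = 39.486 cm.
Second lens: d_i2 = 1/(1/(-29.5) - 1/(39.486)) = -16.885 cm.
m_2 = -(-16.885)/(39.486) = 0.4276.
Total m = m_1 x m_2 = (-0.5278)(0.4276) = -0.2257.

-0.226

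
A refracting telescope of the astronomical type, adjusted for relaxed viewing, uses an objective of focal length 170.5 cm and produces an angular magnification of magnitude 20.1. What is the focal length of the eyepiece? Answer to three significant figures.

8.48 cm

|M| = f_obj/f_eye, so f_eye = f_obj/|M| = 170.5/20.1 = 8.483 cm.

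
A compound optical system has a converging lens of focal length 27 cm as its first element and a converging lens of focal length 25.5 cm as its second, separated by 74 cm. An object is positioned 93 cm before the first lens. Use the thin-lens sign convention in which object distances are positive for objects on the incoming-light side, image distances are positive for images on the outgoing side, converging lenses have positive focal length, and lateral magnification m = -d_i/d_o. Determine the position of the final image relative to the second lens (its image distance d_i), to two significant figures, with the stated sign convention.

88 cm

Lens 1: 1/d_i1 = 1/f_1 - 1/d_o1 = 1/27 - 1/93 = 0.02628 cm^-1, so d_i1 = 38.045 cm.
Object distance for lens 2: d_o2 = 74 - 38.045 = 35.955 cm.
Lens 2: 1/d_i2 = 1/f_2 - 1/d_o2 = 1/25.5 - 1/(35.955) = 0.01140 cm^-1, so d_i2 = 87.698 cm.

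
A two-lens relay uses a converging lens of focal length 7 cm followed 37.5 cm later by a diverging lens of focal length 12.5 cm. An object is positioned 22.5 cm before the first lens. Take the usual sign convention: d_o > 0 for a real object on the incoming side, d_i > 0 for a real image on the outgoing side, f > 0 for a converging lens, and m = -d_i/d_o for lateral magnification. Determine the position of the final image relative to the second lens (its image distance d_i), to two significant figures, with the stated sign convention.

First lens: d_i1 = 1/(1/7 - 1/22.5) = 10.161 cm.
The intermediate image is 10.161 cm to the right of lens 1, so d_o2 = L - d_i1 = 37.5 - 10.161 = 27.339 cm.
Second lens: d_i2 = 1/(1/(-12.5) - 1/(27.339)) = -8.578 cm.

-8.6 cm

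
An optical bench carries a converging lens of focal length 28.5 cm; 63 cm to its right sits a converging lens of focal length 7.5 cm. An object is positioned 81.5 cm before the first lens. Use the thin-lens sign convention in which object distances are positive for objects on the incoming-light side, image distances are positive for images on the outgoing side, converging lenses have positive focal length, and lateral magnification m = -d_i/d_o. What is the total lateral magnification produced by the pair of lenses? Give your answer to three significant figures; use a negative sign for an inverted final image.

Lens 1: 1/d_i1 = 1/f_1 - 1/d_o1 = 1/28.5 - 1/81.5 = 0.02282 cm^-1, so d_i1 = 43.825 cm.
m_1 = -(43.825)/81.5 = -0.5377.
Object distance for lens 2: d_o2 = 63 - 43.825 = 19.175 cm.
Lens 2: 1/d_i2 = 1/f_2 - 1/d_o2 = 1/7.5 - 1/(19.175) = 0.08118 cm^-1, so d_i2 = 12.318 cm.
m_2 = -(12.318)/(19.175) = -0.6424.
Overall magnification: m = m_1 m_2 = 0.3455.

0.345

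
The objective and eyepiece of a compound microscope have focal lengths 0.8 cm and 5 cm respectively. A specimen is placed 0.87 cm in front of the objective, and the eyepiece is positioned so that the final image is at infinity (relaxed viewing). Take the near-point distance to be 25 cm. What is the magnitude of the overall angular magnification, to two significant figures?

57

Objective: 1/d_i = 1/f_obj - 1/d_o = 1/0.8 - 1/0.87 = 0.10057 cm^-1, so d_i = 9.943 cm.
m_obj = -d_i/d_o = -9.943/0.87 = -11.429.
Eyepiece angular magnification (image at infinity): M_eye = D/f_e = 25/5 = 5.000.
Overall M = m_obj x M_eye = (-11.429)(5.000) = -57.14.
|M| = 57.14.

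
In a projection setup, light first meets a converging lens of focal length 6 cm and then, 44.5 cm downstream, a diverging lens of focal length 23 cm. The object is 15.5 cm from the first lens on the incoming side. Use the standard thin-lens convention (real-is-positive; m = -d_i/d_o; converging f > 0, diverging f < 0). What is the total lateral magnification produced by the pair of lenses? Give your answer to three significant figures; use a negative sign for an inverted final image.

Lens 1: 1/d_i1 = 1/f_1 - 1/d_o1 = 1/6 - 1/15.5 = 0.10215 cm^-1, so d_i1 = 9.789 cm.
m_1 = -(9.789)/15.5 = -0.6316.
Object distance for lens 2: d_o2 = 44.5 - 9.789 = 34.711 cm.
Lens 2: 1/d_i2 = 1/f_2 - 1/d_o2 = 1/(-23) - 1/(34.711) = -0.07229 cm^-1, so d_i2 = -13.834 cm.
m_2 = -(-13.834)/(34.711) = 0.3985.
Total m = m_1 x m_2 = (-0.6316)(0.3985) = -0.2517.

-0.252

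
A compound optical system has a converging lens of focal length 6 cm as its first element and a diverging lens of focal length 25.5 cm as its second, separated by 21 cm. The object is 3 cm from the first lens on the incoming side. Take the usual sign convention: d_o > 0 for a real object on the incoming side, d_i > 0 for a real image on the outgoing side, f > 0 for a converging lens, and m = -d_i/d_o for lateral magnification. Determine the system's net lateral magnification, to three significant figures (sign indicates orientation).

0.971

Applying the thin-lens equation to the first lens, 1/6 = 1/3 + 1/d_i1, which gives d_i1 = -6.000 cm.
Its lateral magnification is m_1 = -d_i1/d_o1 = -(-6.000)/3 = 2.0000.
With d_i1 < 0 the first image is virtual and lies on the object side; the object distance for lens 2 is d_o2 = 21 - (-6.000) = 27.000 cm.
Applying the thin-lens equation again with f_2 = -25.5 cm and d_o2 = 27.000 cm gives d_i2 = -13.114 cm.
m_2 = -(-13.114)/(27.000) = 0.4857.
The system's lateral magnification is m_1 m_2 = (2.0000)(0.4857) = 0.9714.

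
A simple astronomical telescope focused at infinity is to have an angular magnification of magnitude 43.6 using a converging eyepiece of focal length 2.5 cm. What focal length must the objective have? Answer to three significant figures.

109 cm

|M| = f_obj/|f_eye|, so f_obj = |M| x |f_eye| = 43.6 x 2.5 = 109.000 cm.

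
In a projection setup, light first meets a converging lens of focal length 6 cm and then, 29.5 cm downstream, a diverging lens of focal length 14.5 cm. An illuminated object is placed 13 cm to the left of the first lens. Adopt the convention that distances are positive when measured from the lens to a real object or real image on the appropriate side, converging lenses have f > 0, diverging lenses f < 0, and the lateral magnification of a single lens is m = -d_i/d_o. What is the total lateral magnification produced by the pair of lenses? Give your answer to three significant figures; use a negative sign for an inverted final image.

-0.378

First lens: d_i1 = 1/(1/6 - 1/13) = 11.143 cm.
m_1 = -(11.143)/13 = -0.8571.
The intermediate image is 11.143 cm to the right of lens 1, so d_o2 = L - d_i1 = 29.5 - 11.143 = 18.357 cm.
Second lens: d_i2 = 1/(1/(-14.5) - 1/(18.357)) = -8.101 cm.
m_2 = -(-8.101)/(18.357) = 0.4413.
The system's lateral magnification is m_1 m_2 = (-0.8571)(0.4413) = -0.3783.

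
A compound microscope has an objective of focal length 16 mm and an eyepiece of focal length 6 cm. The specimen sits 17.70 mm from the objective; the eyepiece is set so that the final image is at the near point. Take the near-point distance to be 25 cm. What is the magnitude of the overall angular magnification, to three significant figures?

Convert to cm: f_obj = 16 mm = 1.6 cm; d_o = 17.70 mm = 1.77 cm.
Objective: 1/d_i = 1/f_obj - 1/d_o = 1/1.6 - 1/1.77 = 0.06003 cm^-1, so d_i = 16.659 cm.
m_obj = -d_i/d_o = -16.659/1.77 = -9.412.
Eyepiece angular magnification (image at near point): M_eye = 1 + D/f_e = 1 + 25/6 = 5.167.
Overall M = m_obj x M_eye = (-9.412)(5.167) = -48.63.
|M| = 48.63.

48.6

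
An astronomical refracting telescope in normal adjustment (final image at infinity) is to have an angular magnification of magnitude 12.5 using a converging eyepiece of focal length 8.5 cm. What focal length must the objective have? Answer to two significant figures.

110 cm

|M| = f_obj/|f_eye|, so f_obj = |M| x |f_eye| = 12.5 x 8.5 = 106.250 cm.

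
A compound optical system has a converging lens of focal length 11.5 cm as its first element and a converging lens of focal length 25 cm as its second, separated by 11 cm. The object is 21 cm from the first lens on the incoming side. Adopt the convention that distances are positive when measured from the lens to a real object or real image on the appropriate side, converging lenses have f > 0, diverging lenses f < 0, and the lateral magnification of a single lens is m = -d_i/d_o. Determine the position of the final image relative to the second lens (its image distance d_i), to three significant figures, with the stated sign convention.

Applying the thin-lens equation to the first lens, 1/11.5 = 1/21 + 1/d_i1, which gives d_i1 = 25.421 cm.
This image would form 25.421 cm past lens 1, i.e. 14.421 cm beyond lens 2, so it is a virtual object for lens 2: d_o2 = 11 - 25.421 = -14.421 cm.
Applying the thin-lens equation again with f_2 = 25 cm and d_o2 = -14.421 cm gives d_i2 = 9.146 cm.

9.15 cm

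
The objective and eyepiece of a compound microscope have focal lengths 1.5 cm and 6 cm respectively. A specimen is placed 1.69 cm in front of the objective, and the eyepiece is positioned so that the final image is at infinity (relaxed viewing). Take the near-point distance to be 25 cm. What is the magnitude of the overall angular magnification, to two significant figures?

Objective: 1/d_i = 1/f_obj - 1/d_o = 1/1.5 - 1/1.69 = 0.07495 cm^-1, so d_i = 13.342 cm.
m_obj = -d_i/d_o = -13.342/1.69 = -7.895.
Eyepiece angular magnification (image at infinity): M_eye = D/f_e = 25/6 = 4.167.
Overall M = m_obj x M_eye = (-7.895)(4.167) = -32.89.
|M| = 32.89.

33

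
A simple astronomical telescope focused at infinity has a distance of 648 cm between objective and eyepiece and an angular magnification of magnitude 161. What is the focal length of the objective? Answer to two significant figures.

640 cm

In normal adjustment the tube length equals f_obj + f_eye and |M| = f_obj/f_eye.
So f_obj = 161 f_eye and 161 f_eye + f_eye = 648 cm, giving f_eye = 648/162 = 4.000 cm and f_obj = 644.000 cm.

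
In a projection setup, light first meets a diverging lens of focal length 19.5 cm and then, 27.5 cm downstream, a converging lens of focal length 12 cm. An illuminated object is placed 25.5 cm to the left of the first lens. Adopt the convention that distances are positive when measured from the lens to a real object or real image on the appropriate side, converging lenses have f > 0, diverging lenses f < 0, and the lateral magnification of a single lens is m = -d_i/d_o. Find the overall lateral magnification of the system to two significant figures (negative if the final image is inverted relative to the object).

-0.20

Applying the thin-lens equation to the first lens, 1/(-19.5) = 1/25.5 + 1/d_i1, which gives d_i1 = -11.050 cm.
Its lateral magnification is m_1 = -d_i1/d_o1 = -(-11.050)/25.5 = 0.4333.
With d_i1 < 0 the first image is virtual and lies on the object side; the object distance for lens 2 is d_o2 = 27.5 - (-11.050) = 38.550 cm.
Applying the thin-lens equation again with f_2 = 12 cm and d_o2 = 38.550 cm gives d_i2 = 17.424 cm.
m_2 = -(17.424)/(38.550) = -0.4520.
Overall magnification: m = m_1 m_2 = -0.1959.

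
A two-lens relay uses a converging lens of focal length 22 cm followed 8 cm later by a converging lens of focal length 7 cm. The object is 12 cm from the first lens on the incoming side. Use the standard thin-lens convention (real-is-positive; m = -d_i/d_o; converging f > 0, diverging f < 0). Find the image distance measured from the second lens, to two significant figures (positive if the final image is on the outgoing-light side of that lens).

Lens 1: 1/d_i1 = 1/f_1 - 1/d_o1 = 1/22 - 1/12 = -0.03788 cm^-1, so d_i1 = -26.400 cm.
With d_i1 < 0 the first image is virtual and lies on the object side; the object distance for lens 2 is d_o2 = 8 - (-26.400) = 34.400 cm.
Lens 2: 1/d_i2 = 1/f_2 - 1/d_o2 = 1/7 - 1/(34.400) = 0.11379 cm^-1, so d_i2 = 8.788 cm.

8.8 cm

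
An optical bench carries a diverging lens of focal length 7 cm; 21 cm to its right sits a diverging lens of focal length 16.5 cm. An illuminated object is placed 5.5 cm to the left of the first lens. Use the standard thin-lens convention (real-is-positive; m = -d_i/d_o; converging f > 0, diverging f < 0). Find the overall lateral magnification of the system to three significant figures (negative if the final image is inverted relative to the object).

0.228

Applying the thin-lens equation to the first lens, 1/(-7) = 1/5.5 + 1/d_i1, which gives d_i1 = -3.080 cm.
Its lateral magnification is m_1 = -d_i1/d_o1 = -(-3.080)/5.5 = 0.5600.
With d_i1 < 0 the first image is virtual and lies on the object side; the object distance for lens 2 is d_o2 = 21 - (-3.080) = 24.080 cm.
Applying the thin-lens equation again with f_2 = -16.5 cm and d_o2 = 24.080 cm gives d_i2 = -9.791 cm.
m_2 = -(-9.791)/(24.080) = 0.4066.
Total m = m_1 x m_2 = (0.5600)(0.4066) = 0.2277.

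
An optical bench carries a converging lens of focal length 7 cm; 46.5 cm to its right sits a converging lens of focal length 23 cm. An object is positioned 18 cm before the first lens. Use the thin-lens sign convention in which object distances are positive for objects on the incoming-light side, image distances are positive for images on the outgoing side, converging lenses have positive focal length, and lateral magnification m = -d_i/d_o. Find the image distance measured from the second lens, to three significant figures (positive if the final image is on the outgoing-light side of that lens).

First lens: d_i1 = 1/(1/7 - 1/18) = 11.455 cm.
Object distance for lens 2: d_o2 = 46.5 - 11.455 = 35.045 cm.
Second lens: d_i2 = 1/(1/23 - 1/(35.045)) = 66.917 cm.

66.9 cm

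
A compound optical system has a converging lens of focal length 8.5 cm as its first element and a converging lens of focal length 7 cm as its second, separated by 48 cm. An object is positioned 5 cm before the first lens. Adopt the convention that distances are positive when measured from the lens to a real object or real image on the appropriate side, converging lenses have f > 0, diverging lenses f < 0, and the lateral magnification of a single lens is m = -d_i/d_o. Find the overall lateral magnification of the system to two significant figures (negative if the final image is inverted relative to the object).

-0.32

Lens 1: 1/d_i1 = 1/f_1 - 1/d_o1 = 1/8.5 - 1/5 = -0.08235 cm^-1, so d_i1 = -12.143 cm.
m_1 = -(-12.143)/5 = 2.4286.
The intermediate image is virtual, 12.143 cm to the left of lens 1, so d_o2 = L - d_i1 = 48 - (-12.143) = 60.143 cm.
Lens 2: 1/d_i2 = 1/f_2 - 1/d_o2 = 1/7 - 1/(60.143) = 0.12623 cm^-1, so d_i2 = 7.922 cm.
m_2 = -(7.922)/(60.143) = -0.1317.
Overall magnification: m = m_1 m_2 = -0.3199.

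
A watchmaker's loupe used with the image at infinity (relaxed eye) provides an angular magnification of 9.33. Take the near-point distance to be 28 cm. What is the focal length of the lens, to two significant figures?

For the image at infinity, M = D/f.
f = D/M = 28/9.33 = 3.001 cm.

3.0 cm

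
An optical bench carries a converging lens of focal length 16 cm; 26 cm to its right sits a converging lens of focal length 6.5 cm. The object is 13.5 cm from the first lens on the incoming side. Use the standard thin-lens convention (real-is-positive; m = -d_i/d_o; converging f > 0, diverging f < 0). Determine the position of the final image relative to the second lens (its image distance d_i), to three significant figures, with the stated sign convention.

Lens 1: 1/d_i1 = 1/f_1 - 1/d_o1 = 1/16 - 1/13.5 = -0.01157 cm^-1, so d_i1 = -86.400 cm.
The intermediate image is virtual, 86.400 cm to the left of lens 1, so d_o2 = L - d_i1 = 26 - (-86.400) = 112.400 cm.
Lens 2: 1/d_i2 = 1/f_2 - 1/d_o2 = 1/6.5 - 1/(112.400) = 0.14495 cm^-1, so d_i2 = 6.899 cm.

6.90 cm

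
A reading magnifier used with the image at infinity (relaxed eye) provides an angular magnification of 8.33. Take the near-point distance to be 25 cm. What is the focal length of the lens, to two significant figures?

3.0 cm

For the image at infinity, M = D/f.
f = D/M = 25/8.33 = 3.001 cm.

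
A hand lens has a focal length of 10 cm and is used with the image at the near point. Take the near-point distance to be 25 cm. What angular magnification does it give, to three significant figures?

3.50

M = 1 + D/f = 1 + 25/10 = 3.500.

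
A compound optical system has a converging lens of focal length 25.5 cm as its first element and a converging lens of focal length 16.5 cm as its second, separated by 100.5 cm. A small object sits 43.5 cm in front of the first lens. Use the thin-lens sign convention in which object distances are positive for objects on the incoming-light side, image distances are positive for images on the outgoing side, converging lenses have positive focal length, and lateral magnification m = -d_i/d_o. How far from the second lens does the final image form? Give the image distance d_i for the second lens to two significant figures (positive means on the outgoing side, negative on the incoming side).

Applying the thin-lens equation to the first lens, 1/25.5 = 1/43.5 + 1/d_i1, which gives d_i1 = 61.625 cm.
Object distance for lens 2: d_o2 = 100.5 - 61.625 = 38.875 cm.
Applying the thin-lens equation again with f_2 = 16.5 cm and d_o2 = 38.875 cm gives d_i2 = 28.668 cm.

29 cm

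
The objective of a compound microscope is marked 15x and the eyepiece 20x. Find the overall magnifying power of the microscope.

300

The overall magnification of a compound microscope is the product of the objective and eyepiece magnifications:
M = M_obj x M_eye = 15 x 20 = 300.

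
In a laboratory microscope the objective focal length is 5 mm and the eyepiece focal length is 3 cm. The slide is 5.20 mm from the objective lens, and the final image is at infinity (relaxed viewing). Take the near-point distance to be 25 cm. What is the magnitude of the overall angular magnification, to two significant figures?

210

Convert to cm: f_obj = 5 mm = 0.5 cm; d_o = 5.20 mm = 0.52 cm.
Objective: 1/d_i = 1/f_obj - 1/d_o = 1/0.5 - 1/0.52 = 0.07692 cm^-1, so d_i = 13.000 cm.
m_obj = -d_i/d_o = -13.000/0.52 = -25.000.
Eyepiece angular magnification (image at infinity): M_eye = D/f_e = 25/3 = 8.333.
Overall M = m_obj x M_eye = (-25.000)(8.333) = -208.33.
|M| = 208.33.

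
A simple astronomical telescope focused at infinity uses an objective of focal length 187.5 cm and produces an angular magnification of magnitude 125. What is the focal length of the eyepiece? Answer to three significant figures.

1.50 cm

|M| = f_obj/f_eye, so f_eye = f_obj/|M| = 187.5/125.0 = 1.500 cm.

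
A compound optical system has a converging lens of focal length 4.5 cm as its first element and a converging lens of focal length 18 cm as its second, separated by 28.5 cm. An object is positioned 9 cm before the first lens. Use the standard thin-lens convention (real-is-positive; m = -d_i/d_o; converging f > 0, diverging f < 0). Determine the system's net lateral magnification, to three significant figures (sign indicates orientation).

12.0

Applying the thin-lens equation to the first lens, 1/4.5 = 1/9 + 1/d_i1, which gives d_i1 = 9.000 cm.
Its lateral magnification is m_1 = -d_i1/d_o1 = -(9.000)/9 = -1.0000.
That image sits 19.500 cm in front of the second lens, so d_o2 = 19.500 cm.
Applying the thin-lens equation again with f_2 = 18 cm and d_o2 = 19.500 cm gives d_i2 = 234.000 cm.
m_2 = -(234.000)/(19.500) = -12.0000.
Total m = m_1 x m_2 = (-1.0000)(-12.0000) = 12.0000.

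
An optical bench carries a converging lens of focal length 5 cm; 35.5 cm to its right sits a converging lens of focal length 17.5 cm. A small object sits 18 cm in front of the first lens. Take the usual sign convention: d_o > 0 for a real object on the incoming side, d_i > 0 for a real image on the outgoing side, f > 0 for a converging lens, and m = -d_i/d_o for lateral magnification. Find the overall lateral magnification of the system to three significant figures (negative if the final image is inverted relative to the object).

0.608

Applying the thin-lens equation to the first lens, 1/5 = 1/18 + 1/d_i1, which gives d_i1 = 6.923 cm.
Its lateral magnification is m_1 = -d_i1/d_o1 = -(6.923)/18 = -0.3846.
The intermediate image is 6.923 cm to the right of lens 1, so d_o2 = L - d_i1 = 35.5 - 6.923 = 28.577 cm.
Applying the thin-lens equation again with f_2 = 17.5 cm and d_o2 = 28.577 cm gives d_i2 = 45.148 cm.
m_2 = -(45.148)/(28.577) = -1.5799.
The system's lateral magnification is m_1 m_2 = (-0.3846)(-1.5799) = 0.6076.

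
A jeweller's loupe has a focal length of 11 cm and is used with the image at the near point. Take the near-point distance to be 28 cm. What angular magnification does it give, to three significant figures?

M = 1 + D/f = 1 + 28/11 = 3.545.

3.55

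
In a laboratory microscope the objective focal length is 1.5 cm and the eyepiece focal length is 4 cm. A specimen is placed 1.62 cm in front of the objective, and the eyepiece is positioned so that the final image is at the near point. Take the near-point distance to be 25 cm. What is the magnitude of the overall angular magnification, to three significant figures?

Objective: 1/d_i = 1/f_obj - 1/d_o = 1/1.5 - 1/1.62 = 0.04938 cm^-1, so d_i = 20.250 cm.
m_obj = -d_i/d_o = -20.250/1.62 = -12.500.
Eyepiece angular magnification (image at near point): M_eye = 1 + D/f_e = 1 + 25/4 = 7.250.
Overall M = m_obj x M_eye = (-12.500)(7.250) = -90.62.
|M| = 90.62.

90.6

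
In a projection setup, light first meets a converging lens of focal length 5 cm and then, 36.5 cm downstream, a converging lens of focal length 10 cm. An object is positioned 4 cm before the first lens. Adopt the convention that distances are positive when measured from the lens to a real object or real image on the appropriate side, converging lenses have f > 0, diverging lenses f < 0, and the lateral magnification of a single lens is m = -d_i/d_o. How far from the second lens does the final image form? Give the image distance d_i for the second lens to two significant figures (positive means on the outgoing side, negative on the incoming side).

First lens: d_i1 = 1/(1/5 - 1/4) = -20.000 cm.
The intermediate image is virtual, 20.000 cm to the left of lens 1, so d_o2 = L - d_i1 = 36.5 - (-20.000) = 56.500 cm.
Second lens: d_i2 = 1/(1/10 - 1/(56.500)) = 12.151 cm.

12 cm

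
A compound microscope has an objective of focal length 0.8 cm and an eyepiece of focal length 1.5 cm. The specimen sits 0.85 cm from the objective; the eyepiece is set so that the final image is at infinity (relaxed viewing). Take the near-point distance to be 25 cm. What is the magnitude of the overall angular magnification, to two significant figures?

Objective: 1/d_i = 1/f_obj - 1/d_o = 1/0.8 - 1/0.85 = 0.07353 cm^-1, so d_i = 13.600 cm.
m_obj = -d_i/d_o = -13.600/0.85 = -16.000.
Eyepiece angular magnification (image at infinity): M_eye = D/f_e = 25/1.5 = 16.667.
Overall M = m_obj x M_eye = (-16.000)(16.667) = -266.67.
|M| = 266.67.

270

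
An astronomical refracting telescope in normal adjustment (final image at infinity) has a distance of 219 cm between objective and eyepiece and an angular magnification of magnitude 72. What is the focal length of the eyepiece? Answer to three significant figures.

In normal adjustment the tube length equals f_obj + f_eye and |M| = f_obj/f_eye.
So f_obj = 72 f_eye and 72 f_eye + f_eye = 219 cm, giving f_eye = 219/73 = 3.000 cm and f_obj = 216.000 cm.

3.00 cm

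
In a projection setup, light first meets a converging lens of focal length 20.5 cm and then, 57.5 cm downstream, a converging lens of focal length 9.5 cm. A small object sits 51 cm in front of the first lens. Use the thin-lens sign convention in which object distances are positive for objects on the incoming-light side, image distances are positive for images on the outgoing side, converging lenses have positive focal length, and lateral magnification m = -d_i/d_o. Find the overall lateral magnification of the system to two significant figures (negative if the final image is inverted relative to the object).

First lens: d_i1 = 1/(1/20.5 - 1/51) = 34.279 cm.
m_1 = -(34.279)/51 = -0.6721.
The intermediate image is 34.279 cm to the right of lens 1, so d_o2 = L - d_i1 = 57.5 - 34.279 = 23.221 cm.
Second lens: d_i2 = 1/(1/9.5 - 1/(23.221)) = 16.077 cm.
m_2 = -(16.077)/(23.221) = -0.6924.
The system's lateral magnification is m_1 m_2 = (-0.6721)(-0.6924) = 0.4654.

0.47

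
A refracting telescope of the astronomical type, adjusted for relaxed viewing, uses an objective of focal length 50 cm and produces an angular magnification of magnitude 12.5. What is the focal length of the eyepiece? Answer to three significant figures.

|M| = f_obj/f_eye, so f_eye = f_obj/|M| = 50/12.5 = 4.000 cm.

4.00 cm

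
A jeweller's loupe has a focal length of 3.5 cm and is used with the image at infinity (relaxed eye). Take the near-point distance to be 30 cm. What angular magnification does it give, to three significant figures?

8.57

M = D/f = 30/3.5 = 8.571.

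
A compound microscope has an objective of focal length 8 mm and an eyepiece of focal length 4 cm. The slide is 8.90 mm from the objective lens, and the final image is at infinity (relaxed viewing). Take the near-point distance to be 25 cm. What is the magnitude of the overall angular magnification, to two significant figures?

Convert to cm: f_obj = 8 mm = 0.8 cm; d_o = 8.90 mm = 0.89 cm.
Objective: 1/d_i = 1/f_obj - 1/d_o = 1/0.8 - 1/0.89 = 0.12640 cm^-1, so d_i = 7.911 cm.
m_obj = -d_i/d_o = -7.911/0.89 = -8.889.
Eyepiece angular magnification (image at infinity): M_eye = D/f_e = 25/4 = 6.250.
Overall M = m_obj x M_eye = (-8.889)(6.250) = -55.56.
|M| = 55.56.

56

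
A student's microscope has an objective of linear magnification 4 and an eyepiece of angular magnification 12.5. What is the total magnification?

The overall magnification of a compound microscope is the product of the objective and eyepiece magnifications:
M = M_obj x M_eye = 4 x 12.5 = 50.

50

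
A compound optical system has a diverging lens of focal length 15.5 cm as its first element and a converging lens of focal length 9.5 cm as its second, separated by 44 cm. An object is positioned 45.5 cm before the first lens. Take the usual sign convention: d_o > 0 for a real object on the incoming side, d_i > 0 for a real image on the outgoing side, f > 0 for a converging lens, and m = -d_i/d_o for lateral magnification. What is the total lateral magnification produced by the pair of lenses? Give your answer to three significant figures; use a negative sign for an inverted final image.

Applying the thin-lens equation to the first lens, 1/(-15.5) = 1/45.5 + 1/d_i1, which gives d_i1 = -11.561 cm.
Its lateral magnification is m_1 = -d_i1/d_o1 = -(-11.561)/45.5 = 0.2541.
With d_i1 < 0 the first image is virtual and lies on the object side; the object distance for lens 2 is d_o2 = 44 - (-11.561) = 55.561 cm.
Applying the thin-lens equation again with f_2 = 9.5 cm and d_o2 = 55.561 cm gives d_i2 = 11.459 cm.
m_2 = -(11.459)/(55.561) = -0.2062.
The system's lateral magnification is m_1 m_2 = (0.2541)(-0.2062) = -0.0524.

-0.0524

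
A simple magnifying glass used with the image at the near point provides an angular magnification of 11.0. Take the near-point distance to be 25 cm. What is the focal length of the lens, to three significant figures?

For the image at the near point, M = 1 + D/f.
f = D/(M - 1) = 25/(11.0 - 1) = 2.500 cm.

2.50 cm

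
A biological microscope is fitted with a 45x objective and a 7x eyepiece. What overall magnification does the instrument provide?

The overall magnification of a compound microscope is the product of the objective and eyepiece magnifications:
M = M_obj x M_eye = 45 x 7 = 315.

315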